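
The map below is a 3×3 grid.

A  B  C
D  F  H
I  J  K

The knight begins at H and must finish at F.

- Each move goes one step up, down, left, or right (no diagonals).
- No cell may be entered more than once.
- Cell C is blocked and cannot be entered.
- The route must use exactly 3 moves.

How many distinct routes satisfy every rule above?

1

Need simple routes of exactly 3 moves from H to F (Manhattan distance 1, so 1 moves are spent on a detour and 1 undoing it).
Enumerating: H K J F.
That gives 1 route.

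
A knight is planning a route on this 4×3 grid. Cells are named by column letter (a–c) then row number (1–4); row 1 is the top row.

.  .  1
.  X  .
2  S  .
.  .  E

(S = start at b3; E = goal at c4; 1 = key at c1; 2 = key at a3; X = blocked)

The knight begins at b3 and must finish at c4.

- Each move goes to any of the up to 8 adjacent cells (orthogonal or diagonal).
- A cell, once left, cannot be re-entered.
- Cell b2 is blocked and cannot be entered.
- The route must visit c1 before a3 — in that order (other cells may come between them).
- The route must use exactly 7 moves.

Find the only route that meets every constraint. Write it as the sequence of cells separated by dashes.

The waypoints must appear in the order c1, a3, with no cell reused.
Route from b3: up-right to c2, up to c1, left to b1, down-left to a2, down to a3, down-right to b4, right to c4 — 7 moves in all.
Check: order respected (1 at step 2, 2 at step 5); 7 moves as required.

b3 - c2 - c1 - b1 - a2 - a3 - b4 - c4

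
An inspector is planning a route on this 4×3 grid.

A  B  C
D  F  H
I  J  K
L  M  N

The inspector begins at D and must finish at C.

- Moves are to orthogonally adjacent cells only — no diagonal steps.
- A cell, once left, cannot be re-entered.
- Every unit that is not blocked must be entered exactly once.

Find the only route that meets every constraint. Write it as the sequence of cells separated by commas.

Need to visit all 12 open cells exactly once, starting at D and ending at C.
Cell A has only two open neighbours (D and B), so the path must pass straight through it: one of those is the cell it's entered from and the other is where it exits.
Route from D: up to A, right to B, 2× down (reaching J), left to I, down to L, 2× right (reaching N), 3× up (reaching C) — 11 moves in all.
Check: all 12 open cells covered.

D, A, B, F, J, I, L, M, N, K, H, C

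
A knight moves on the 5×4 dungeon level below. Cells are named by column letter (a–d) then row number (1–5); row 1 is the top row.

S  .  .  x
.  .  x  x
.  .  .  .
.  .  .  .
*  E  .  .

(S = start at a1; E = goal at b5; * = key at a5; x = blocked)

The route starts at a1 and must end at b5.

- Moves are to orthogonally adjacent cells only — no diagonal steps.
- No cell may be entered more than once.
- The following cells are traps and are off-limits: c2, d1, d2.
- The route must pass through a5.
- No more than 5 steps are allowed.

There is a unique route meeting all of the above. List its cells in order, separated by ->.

The 5-move cap with required stops at a5 leaves no slack for detours.
Route from a1: down 4 to a5, right 1 to b5 — 5 moves in all.
Check: all required cells visited; 5 ≤ 5 moves.

a1 -> a2 -> a3 -> a4 -> a5 -> b5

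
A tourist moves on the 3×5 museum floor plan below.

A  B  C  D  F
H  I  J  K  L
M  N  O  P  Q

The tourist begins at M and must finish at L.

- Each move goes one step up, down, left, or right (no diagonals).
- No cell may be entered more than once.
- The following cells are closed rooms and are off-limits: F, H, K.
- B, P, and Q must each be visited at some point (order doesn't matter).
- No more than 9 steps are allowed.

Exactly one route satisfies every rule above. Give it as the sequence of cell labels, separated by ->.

The budget equals the shortest possible length, so every move has to be on a shortest route through the required cells.
Route from M: right to N, 2× up (reaching B), right to C, 2× down (reaching O), 2× right (reaching Q), up to L — 9 moves in all.
Check: all required cells visited; 9 ≤ 9 moves.

M -> N -> I -> B -> C -> J -> O -> P -> Q -> L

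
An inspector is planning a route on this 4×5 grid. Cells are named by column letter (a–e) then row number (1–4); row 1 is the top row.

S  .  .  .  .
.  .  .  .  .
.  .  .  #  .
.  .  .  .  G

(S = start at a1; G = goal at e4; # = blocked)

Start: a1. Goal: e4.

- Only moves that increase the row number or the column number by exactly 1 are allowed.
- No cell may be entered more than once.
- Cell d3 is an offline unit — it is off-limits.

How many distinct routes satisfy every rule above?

15

A right/down-only route from a1 to e4 makes exactly 3 down-moves and 4 right-moves in some order.
With no other constraints that would be C(7,3) = 35 routes.
Subtract routes through each blocked cell (inclusion–exclusion for overlaps): − through d3: 20 → 15.
That gives 15 routes.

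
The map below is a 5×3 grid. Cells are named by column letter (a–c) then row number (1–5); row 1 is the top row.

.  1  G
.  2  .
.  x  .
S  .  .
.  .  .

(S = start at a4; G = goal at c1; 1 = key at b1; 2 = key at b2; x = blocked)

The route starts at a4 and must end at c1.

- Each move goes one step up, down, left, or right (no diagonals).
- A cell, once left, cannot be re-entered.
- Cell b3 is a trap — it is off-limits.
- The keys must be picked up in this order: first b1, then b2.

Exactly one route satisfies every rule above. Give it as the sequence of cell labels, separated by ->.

The waypoints must appear in the order b1, b2, with no cell reused.
Route from a4: up 3 to a1, right 1 to b1, down 1 to b2, right 1 to c2, up 1 to c1 — 7 moves in all.
Check: order respected (1 at step 4, 2 at step 5).

a4 -> a3 -> a2 -> a1 -> b1 -> b2 -> c2 -> c1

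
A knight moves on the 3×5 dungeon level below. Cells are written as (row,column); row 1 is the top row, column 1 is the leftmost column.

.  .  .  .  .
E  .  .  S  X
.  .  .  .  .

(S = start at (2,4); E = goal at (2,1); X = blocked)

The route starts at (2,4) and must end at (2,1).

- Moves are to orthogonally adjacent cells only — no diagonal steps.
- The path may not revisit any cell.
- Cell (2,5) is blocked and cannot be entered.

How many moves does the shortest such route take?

3

The Manhattan distance from (2,4) to (2,1) is |2−2| + |4−1| = 3, so at least 3 moves are needed.
A route of 3 moves achieves this: (2,4) → (2,3) → (2,2) → (2,1).
Since 3 matches the lower bound, it is optimal.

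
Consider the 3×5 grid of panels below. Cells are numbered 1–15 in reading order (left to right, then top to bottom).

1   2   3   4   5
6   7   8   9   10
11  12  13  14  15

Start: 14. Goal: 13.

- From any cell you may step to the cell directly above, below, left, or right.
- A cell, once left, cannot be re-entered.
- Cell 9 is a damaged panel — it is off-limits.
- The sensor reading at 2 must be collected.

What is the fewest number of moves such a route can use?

9

Any route passes through 2 somewhere between 14 and 13. Summing Manhattan distances along the two legs (14 → 2 → 13) gives a lower bound of 4 + 3 = 7 moves.
The shortest route satisfying every rule uses 9 moves: 14 → 15 → 10 → 5 → 4 → 3 → 2 → 7 → 12 → 13.
The no-revisit rule (legs can't share cells) pushes the minimum above the 7-move bound; an exhaustive check rules out every length from 7 to 8, leaving 9 as the minimum.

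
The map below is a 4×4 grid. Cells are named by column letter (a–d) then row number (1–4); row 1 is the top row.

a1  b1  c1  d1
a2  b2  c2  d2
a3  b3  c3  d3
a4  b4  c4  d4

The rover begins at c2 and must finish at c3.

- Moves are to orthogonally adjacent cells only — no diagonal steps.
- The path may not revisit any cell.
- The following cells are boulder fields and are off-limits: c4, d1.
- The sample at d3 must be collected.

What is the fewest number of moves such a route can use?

3

Any route passes through d3 somewhere between c2 and c3. Summing Manhattan distances along the two legs (c2 → d3 → c3) gives a lower bound of 2 + 1 = 3 moves.
A route of 3 moves achieves this: c2 → d2 → d3 → c3.
Since 3 matches the lower bound, it is optimal.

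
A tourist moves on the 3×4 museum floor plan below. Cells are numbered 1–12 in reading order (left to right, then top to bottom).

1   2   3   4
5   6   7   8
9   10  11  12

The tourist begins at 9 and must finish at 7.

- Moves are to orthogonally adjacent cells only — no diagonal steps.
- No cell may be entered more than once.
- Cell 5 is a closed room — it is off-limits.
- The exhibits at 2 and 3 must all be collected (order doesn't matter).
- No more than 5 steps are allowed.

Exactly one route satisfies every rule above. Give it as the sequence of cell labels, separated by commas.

The 5-move cap with required stops at 2, 3 leaves no slack for detours.
Route from 9: right 1 to 10, up 2 to 2, right 1 to 3, down 1 to 7 — 5 moves in all.
Check: all required cells visited; 5 ≤ 5 moves.

9, 10, 6, 2, 3, 7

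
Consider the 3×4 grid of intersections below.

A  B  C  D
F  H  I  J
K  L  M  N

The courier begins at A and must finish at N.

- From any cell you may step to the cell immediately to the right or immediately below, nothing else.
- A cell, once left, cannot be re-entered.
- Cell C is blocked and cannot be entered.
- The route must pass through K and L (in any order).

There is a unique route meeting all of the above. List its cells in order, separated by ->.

Moves only go right or down, so the column and row indices never decrease.
Route from A: down 2 to K, right 3 to N — 5 moves in all.
Check: all required cells visited.

A -> F -> K -> L -> M -> N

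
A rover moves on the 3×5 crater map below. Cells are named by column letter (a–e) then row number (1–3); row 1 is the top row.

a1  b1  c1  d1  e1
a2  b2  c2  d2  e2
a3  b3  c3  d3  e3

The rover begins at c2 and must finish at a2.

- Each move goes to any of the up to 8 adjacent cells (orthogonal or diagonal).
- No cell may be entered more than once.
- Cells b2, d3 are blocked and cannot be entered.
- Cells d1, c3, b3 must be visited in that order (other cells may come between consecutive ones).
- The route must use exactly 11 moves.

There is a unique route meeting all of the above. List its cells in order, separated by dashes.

c2 - b1 - c1 - d1 - e1 - e2 - e3 - d2 - c3 - b3 - a3 - a2

The waypoints must appear in the order d1, c3, b3, with no cell reused.
Route from c2: up-left to b1, 3× right (reaching e1), 2× down (reaching e3), up-left to d2, down-left to c3, 2× left (reaching a3), up to a2 — 11 moves in all.
Check: order respected (d1 at step 3, c3 at step 8, b3 at step 9); 11 moves as required.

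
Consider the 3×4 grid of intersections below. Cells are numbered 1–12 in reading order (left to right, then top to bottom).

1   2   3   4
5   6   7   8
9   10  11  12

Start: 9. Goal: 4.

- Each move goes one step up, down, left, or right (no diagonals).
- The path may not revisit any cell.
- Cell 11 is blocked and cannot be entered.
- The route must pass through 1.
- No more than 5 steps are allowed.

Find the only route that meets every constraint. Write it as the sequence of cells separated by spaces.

9 5 1 2 3 4

The 5-move cap with required stops at 1 leaves no slack for detours.
Route from 9: up 2 to 1, right 3 to 4 — 5 moves in all.
Check: all required cells visited; 5 ≤ 5 moves.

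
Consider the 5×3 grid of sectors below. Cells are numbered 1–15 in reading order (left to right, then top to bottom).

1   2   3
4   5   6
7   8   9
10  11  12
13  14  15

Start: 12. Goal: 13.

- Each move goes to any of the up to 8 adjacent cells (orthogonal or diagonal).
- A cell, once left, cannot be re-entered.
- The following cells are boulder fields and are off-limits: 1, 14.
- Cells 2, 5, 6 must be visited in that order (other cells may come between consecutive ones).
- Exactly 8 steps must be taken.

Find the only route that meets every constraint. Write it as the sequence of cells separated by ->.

The waypoints must appear in the order 2, 5, 6, with no cell reused.
Route from 12: up-left 2 to 4, up-right 1 to 2, down 1 to 5, right 1 to 6, down 1 to 9, down-left 2 to 13 — 8 moves in all.
Check: order respected (2 at step 3, 5 at step 4, 6 at step 5); 8 moves as required.

12 -> 8 -> 4 -> 2 -> 5 -> 6 -> 9 -> 11 -> 13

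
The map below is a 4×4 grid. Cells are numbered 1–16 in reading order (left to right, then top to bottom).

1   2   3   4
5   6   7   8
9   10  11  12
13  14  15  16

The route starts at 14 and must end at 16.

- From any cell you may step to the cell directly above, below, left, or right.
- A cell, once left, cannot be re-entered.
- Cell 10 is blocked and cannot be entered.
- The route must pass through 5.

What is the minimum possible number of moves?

Any route passes through 5 somewhere between 14 and 16. Summing Manhattan distances along the two legs (14 → 5 → 16) gives a lower bound of 3 + 5 = 8 moves.
A route of 8 moves achieves this: 14 → 13 → 9 → 5 → 6 → 7 → 11 → 15 → 16.
Since 8 matches the lower bound, it is optimal.

8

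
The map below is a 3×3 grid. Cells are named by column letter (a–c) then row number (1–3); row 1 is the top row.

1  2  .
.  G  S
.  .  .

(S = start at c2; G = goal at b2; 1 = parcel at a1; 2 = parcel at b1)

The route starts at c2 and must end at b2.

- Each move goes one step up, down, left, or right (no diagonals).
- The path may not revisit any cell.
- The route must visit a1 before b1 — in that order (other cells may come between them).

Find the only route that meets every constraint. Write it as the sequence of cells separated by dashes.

c2 - c3 - b3 - a3 - a2 - a1 - b1 - b2

The waypoints must appear in the order a1, b1, with no cell reused.
Route from c2: down to c3, 2× left (reaching a3), 2× up (reaching a1), right to b1, down to b2 — 7 moves in all.
Check: order respected (1 at step 5, 2 at step 6).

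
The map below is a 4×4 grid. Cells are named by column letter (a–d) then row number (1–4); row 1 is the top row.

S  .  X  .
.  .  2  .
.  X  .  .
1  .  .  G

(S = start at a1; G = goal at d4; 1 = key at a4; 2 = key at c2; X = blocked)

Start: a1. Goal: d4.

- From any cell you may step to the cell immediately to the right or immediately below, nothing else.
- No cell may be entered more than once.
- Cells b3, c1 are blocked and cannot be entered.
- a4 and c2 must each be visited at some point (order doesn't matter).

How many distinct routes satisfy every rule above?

A right/down-only route from a1 to d4 makes exactly 3 down-moves and 3 right-moves in some order.
With no other constraints that would be C(6,3) = 20 routes.
a4 is below but to the left of c2: going c2 → a4 would need a leftward move and a4 → c2 an upward move, so no right/down-only route can visit both required cells.
No route satisfies every constraint, so the count is 0.

0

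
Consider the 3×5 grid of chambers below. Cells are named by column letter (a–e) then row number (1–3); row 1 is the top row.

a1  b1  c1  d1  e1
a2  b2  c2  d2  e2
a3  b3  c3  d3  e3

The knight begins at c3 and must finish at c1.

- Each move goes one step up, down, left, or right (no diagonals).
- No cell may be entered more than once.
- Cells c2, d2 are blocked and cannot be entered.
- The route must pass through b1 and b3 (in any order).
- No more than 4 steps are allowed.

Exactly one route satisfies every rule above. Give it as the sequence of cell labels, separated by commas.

Any route must reach b1 and b3 and still end at c1 within 4 moves, so the order of the required stops is forced.
Route from c3: left to b3, 2× up (reaching b1), right to c1 — 4 moves in all.
Check: all required cells visited; 4 ≤ 4 moves.

c3, b3, b2, b1, c1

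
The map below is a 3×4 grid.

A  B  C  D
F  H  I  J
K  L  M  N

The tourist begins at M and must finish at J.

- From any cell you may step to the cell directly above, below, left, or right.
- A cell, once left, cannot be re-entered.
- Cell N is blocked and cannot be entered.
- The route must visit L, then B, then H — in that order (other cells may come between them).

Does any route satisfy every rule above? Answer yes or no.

One route that works: M → L → K → F → A → B → H → I → J.

yes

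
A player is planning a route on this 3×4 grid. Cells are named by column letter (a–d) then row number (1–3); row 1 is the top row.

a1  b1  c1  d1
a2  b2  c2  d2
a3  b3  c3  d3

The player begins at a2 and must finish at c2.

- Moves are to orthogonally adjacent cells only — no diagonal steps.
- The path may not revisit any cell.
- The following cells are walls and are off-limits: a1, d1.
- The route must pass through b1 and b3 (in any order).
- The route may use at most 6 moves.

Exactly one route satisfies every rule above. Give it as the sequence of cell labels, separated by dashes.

a2 - a3 - b3 - b2 - b1 - c1 - c2

The budget equals the shortest possible length, so every move has to be on a shortest route through the required cells.
Route from a2: down 1 to a3, right 1 to b3, up 2 to b1, right 1 to c1, down 1 to c2 — 6 moves in all.
Check: all required cells visited; 6 ≤ 6 moves.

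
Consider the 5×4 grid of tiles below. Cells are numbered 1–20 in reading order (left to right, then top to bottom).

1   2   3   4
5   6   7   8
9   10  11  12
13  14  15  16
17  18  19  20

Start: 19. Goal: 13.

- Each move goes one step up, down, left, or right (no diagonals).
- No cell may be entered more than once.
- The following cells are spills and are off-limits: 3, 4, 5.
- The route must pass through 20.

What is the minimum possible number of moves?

5

Any route passes through 20 somewhere between 19 and 13. Summing Manhattan distances along the two legs (19 → 20 → 13) gives a lower bound of 1 + 4 = 5 moves.
A route of 5 moves achieves this: 19 → 20 → 16 → 15 → 14 → 13.
Since 5 matches the lower bound, it is optimal.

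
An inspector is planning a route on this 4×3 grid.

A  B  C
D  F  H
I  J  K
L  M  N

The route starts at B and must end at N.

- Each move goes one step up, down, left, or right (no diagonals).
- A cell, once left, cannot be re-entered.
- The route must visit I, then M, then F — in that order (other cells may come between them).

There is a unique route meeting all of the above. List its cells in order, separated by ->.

The waypoints must appear in the order I, M, F, with no cell reused.
Route from B: left to A, 3× down (reaching L), right to M, 2× up (reaching F), right to H, 2× down (reaching N) — 10 moves in all.
Check: order respected (I at step 3, M at step 5, F at step 7).

B -> A -> D -> I -> L -> M -> J -> F -> H -> K -> N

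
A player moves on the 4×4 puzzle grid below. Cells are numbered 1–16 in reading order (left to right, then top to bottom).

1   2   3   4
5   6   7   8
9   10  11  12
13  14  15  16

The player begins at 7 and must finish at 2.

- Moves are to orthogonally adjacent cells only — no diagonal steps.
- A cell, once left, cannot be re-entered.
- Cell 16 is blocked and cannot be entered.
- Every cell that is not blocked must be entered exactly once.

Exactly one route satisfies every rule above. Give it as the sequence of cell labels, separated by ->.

7 -> 3 -> 4 -> 8 -> 12 -> 11 -> 15 -> 14 -> 13 -> 9 -> 10 -> 6 -> 5 -> 1 -> 2

Need to visit all 15 open cells exactly once, starting at 7 and ending at 2.
Cell 12 has only two open neighbours (8 and 11), so the path must pass straight through it: one of those is the cell it's entered from and the other is where it exits.
Route from 7: up 1 to 3, right 1 to 4, down 2 to 12, left 1 to 11, down 1 to 15, left 2 to 13, up 1 to 9, right 1 to 10, up 1 to 6, left 1 to 5, up 1 to 1, right 1 to 2 — 14 moves in all.
Check: all 15 open cells covered.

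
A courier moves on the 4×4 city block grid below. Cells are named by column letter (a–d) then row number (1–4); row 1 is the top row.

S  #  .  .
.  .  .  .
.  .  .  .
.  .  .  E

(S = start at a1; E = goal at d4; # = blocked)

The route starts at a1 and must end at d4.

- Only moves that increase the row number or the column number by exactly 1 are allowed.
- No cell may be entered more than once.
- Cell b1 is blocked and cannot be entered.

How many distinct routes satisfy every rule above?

A right/down-only route from a1 to d4 makes exactly 3 down-moves and 3 right-moves in some order.
With no other constraints that would be C(6,3) = 20 routes.
Subtract routes through each blocked cell (inclusion–exclusion for overlaps): − through b1: 10 → 10.
That gives 10 routes.

10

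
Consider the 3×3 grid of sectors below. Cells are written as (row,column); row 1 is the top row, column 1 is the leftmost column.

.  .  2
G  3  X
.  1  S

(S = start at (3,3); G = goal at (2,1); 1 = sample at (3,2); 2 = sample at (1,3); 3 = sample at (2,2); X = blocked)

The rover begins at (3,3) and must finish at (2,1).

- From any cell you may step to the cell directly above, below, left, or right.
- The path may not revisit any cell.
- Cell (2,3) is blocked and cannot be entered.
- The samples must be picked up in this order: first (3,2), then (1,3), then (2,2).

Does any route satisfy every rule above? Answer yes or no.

no

(1,3) must be visited but has only one open neighbour ((1,2)), and it is neither the start nor the goal — the route would have to enter and leave through (1,2), re-entering it.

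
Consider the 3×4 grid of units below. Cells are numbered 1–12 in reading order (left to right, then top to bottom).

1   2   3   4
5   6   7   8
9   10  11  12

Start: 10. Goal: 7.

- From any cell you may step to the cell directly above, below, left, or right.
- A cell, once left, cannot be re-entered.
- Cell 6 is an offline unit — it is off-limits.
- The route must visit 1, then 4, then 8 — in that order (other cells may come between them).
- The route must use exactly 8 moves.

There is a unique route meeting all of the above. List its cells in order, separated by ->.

10 -> 9 -> 5 -> 1 -> 2 -> 3 -> 4 -> 8 -> 7

The waypoints must appear in the order 1, 4, 8, with no cell reused.
Route from 10: left to 9, 2× up (reaching 1), 3× right (reaching 4), down to 8, left to 7 — 8 moves in all.
Check: order respected (1 at step 3, 4 at step 6, 8 at step 7); 8 moves as required.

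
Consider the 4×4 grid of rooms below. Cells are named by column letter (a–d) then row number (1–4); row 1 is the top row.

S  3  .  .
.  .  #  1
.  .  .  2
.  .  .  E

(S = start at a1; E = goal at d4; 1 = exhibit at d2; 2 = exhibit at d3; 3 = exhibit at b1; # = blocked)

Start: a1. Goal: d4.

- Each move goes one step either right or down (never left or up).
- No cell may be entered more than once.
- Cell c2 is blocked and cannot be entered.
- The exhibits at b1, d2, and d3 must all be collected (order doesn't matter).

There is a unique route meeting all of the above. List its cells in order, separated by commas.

a1, b1, c1, d1, d2, d3, d4

Moves only go right or down, so the column and row indices never decrease.
Route from a1: 3× right (reaching d1), 3× down (reaching d4) — 6 moves in all.
Check: all required cells visited.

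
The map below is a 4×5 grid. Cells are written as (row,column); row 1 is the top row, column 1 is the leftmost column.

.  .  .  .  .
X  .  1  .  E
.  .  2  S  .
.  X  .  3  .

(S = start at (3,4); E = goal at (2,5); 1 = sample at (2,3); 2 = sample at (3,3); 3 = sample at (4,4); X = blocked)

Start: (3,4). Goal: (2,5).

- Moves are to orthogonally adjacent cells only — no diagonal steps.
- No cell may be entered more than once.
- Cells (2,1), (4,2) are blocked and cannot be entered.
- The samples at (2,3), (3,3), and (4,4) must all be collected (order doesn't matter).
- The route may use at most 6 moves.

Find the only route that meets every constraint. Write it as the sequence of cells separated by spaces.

(3,4) (4,4) (4,3) (3,3) (2,3) (2,4) (2,5)

The budget equals the shortest possible length, so every move has to be on a shortest route through the required cells.
Route from (3,4): down to (4,4), left to (4,3), 2× up (reaching (2,3)), 2× right (reaching (2,5)) — 6 moves in all.
Check: all required cells visited; 6 ≤ 6 moves.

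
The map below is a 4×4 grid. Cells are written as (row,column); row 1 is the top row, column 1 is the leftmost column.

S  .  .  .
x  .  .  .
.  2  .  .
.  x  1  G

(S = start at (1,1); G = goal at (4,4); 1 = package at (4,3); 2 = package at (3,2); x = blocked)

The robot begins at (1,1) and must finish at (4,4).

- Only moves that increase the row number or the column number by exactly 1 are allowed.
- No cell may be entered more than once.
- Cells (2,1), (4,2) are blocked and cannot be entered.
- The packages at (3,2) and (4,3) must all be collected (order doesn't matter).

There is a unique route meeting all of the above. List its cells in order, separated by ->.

(1,1) -> (1,2) -> (2,2) -> (3,2) -> (3,3) -> (4,3) -> (4,4)

Moves only go right or down, so the column and row indices never decrease.
Route from (1,1): right to (1,2), 2× down (reaching (3,2)), right to (3,3), down to (4,3), right to (4,4) — 6 moves in all.
Check: all required cells visited.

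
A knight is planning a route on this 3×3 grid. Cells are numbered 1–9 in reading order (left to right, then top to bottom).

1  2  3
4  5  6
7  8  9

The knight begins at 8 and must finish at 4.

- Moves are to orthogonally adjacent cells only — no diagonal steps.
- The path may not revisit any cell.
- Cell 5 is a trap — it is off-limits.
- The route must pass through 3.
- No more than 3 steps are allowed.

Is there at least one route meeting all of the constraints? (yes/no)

Even ignoring the no-revisit rule, getting from 8 to 4 via 3 needs at least 3 + 3 = 6 moves (Manhattan distance per leg), which exceeds the 3-move limit.

no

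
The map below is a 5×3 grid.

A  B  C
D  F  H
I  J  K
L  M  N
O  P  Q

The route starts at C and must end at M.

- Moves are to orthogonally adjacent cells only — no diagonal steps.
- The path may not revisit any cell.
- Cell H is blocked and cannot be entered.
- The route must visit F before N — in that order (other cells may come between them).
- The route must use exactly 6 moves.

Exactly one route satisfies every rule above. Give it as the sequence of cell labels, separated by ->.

The waypoints must appear in the order F, N, with no cell reused.
Route from C: left 1 to B, down 2 to J, right 1 to K, down 1 to N, left 1 to M — 6 moves in all.
Check: order respected (F at step 2, N at step 5); 6 moves as required.

C -> B -> F -> J -> K -> N -> M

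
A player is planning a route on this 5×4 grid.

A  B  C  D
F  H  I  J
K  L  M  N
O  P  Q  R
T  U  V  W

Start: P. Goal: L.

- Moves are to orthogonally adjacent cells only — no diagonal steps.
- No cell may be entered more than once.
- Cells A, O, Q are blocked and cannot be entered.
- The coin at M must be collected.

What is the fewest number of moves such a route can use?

7

Any route passes through M somewhere between P and L. Summing Manhattan distances along the two legs (P → M → L) gives a lower bound of 2 + 1 = 3 moves.
The shortest route satisfying every rule uses 7 moves: P → U → V → W → R → N → M → L.
The bound of 3 isn't tight here; checking systematically, no route of length 3 through 6 satisfies every constraint (on a 4-connected grid the length of any start-to-goal walk has the same parity as the Manhattan bound, so only lengths 3, 5, 7, … need checking), so 7 is the minimum.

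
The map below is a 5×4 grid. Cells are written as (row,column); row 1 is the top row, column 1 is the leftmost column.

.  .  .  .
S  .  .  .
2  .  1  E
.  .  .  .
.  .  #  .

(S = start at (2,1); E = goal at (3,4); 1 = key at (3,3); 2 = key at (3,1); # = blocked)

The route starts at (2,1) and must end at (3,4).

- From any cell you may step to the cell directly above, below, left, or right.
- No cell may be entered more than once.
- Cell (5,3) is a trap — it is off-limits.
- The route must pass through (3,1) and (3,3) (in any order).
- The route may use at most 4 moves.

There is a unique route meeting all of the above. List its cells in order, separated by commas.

The 4-move cap with required stops at (3,1), (3,3) leaves no slack for detours.
Route from (2,1): down to (3,1), 3× right (reaching (3,4)) — 4 moves in all.
Check: all required cells visited; 4 ≤ 4 moves.

(2,1), (3,1), (3,2), (3,3), (3,4)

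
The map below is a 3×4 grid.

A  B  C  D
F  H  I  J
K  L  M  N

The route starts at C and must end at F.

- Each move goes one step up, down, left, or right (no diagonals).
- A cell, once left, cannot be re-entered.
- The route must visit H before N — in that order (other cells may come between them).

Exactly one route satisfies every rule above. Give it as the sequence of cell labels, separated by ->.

The waypoints must appear in the order H, N, with no cell reused.
Route from C: left 1 to B, down 1 to H, right 2 to J, down 1 to N, left 3 to K, up 1 to F — 9 moves in all.
Check: order respected (H at step 2, N at step 5).

C -> B -> H -> I -> J -> N -> M -> L -> K -> F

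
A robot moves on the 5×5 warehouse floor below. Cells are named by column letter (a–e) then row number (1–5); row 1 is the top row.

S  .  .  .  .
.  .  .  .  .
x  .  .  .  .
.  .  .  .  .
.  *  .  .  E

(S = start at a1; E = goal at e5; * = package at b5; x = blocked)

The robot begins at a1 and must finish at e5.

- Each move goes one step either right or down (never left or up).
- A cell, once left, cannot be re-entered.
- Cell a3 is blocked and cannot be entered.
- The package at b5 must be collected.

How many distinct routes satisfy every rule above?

A right/down-only route from a1 to e5 makes exactly 4 down-moves and 4 right-moves in some order.
With no other constraints that would be C(8,4) = 70 routes.
Split at b5 and multiply the segment counts (each segment already excludes blocked cells): a1→b5: 2; b5→e5: 1; product = 2.
That gives 2 routes.

2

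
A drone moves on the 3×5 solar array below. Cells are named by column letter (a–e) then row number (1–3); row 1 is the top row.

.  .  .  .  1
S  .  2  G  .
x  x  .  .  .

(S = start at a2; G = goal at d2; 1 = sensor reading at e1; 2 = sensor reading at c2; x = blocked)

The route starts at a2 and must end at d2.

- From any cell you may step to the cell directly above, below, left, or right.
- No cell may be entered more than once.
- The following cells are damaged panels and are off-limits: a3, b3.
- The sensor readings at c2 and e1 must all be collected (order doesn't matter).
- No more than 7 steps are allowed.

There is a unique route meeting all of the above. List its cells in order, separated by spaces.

a2 b2 c2 c1 d1 e1 e2 d2

The budget equals the shortest possible length, so every move has to be on a shortest route through the required cells.
Route from a2: right 2 to c2, up 1 to c1, right 2 to e1, down 1 to e2, left 1 to d2 — 7 moves in all.
Check: all required cells visited; 7 ≤ 7 moves.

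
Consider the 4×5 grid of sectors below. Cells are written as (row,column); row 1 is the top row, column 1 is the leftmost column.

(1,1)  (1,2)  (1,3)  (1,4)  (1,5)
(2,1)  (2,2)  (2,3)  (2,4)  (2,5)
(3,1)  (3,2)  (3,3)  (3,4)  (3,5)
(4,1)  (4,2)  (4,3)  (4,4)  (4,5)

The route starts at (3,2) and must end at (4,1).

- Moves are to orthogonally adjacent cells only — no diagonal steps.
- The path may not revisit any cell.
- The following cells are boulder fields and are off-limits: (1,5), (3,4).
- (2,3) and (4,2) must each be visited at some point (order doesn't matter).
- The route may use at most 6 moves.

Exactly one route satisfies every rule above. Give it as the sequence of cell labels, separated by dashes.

(3,2) - (2,2) - (2,3) - (3,3) - (4,3) - (4,2) - (4,1)

The 6-move cap with required stops at (2,3), (4,2) leaves no slack for detours.
Route from (3,2): up 1 to (2,2), right 1 to (2,3), down 2 to (4,3), left 2 to (4,1) — 6 moves in all.
Check: all required cells visited; 6 ≤ 6 moves.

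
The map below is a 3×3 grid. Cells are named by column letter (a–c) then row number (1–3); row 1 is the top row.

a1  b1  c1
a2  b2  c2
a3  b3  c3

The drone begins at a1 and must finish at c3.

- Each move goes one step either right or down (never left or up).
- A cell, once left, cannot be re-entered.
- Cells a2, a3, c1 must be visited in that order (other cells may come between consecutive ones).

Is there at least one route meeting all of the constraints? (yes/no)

no

c1 lies above a3, so going from a3 to c1 would need an upward move — but moves only go right/down, so a3 cannot be visited before c1.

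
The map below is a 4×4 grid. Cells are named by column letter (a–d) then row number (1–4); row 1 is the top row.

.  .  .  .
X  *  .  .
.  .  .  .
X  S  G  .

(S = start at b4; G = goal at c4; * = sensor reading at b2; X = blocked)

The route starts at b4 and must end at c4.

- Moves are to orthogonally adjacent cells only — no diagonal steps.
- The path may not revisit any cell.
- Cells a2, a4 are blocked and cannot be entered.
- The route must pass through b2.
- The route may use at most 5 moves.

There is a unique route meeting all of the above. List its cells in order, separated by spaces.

Any route must reach b2 and still end at c4 within 5 moves, so the order of the required stops is forced.
Route from b4: 2× up (reaching b2), right to c2, 2× down (reaching c4) — 5 moves in all.
Check: all required cells visited; 5 ≤ 5 moves.

b4 b3 b2 c2 c3 c4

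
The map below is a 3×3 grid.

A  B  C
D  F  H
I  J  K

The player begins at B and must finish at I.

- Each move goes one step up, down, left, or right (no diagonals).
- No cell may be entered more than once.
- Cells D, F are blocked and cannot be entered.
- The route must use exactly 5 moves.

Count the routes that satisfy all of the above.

Need simple routes of exactly 5 moves from B to I (Manhattan distance 3, so 1 moves are spent on a detour and 1 undoing it).
Enumerating: B C H K J I.
That gives 1 route.

1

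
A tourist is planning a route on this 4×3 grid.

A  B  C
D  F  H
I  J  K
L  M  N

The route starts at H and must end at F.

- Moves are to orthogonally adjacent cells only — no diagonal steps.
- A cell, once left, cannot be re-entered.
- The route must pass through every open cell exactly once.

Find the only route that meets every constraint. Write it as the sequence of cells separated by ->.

H -> C -> B -> A -> D -> I -> L -> M -> N -> K -> J -> F

Need to visit all 12 open cells exactly once, starting at H and ending at F.
Cell C has only two open neighbours (H and B), so the path must pass straight through it: one of those is the cell it's entered from and the other is where it exits.
Route from H: up 1 to C, left 2 to A, down 3 to L, right 2 to N, up 1 to K, left 1 to J, up 1 to F — 11 moves in all.
Check: all 12 open cells covered.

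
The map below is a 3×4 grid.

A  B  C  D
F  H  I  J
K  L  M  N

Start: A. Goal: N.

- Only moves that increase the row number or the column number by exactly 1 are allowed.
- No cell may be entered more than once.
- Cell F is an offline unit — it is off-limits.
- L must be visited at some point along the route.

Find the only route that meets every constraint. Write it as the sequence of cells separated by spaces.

Moves only go right or down, so the column and row indices never decrease.
Route from A: right 1 to B, down 2 to L, right 2 to N — 5 moves in all.
Check: all required cells visited.

A B H L M N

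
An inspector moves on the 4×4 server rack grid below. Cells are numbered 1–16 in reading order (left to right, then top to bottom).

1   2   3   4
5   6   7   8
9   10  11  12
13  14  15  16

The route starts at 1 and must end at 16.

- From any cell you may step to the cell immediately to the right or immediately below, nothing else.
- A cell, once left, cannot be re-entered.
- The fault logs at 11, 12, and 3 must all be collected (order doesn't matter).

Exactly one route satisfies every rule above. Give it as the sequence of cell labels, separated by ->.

1 -> 2 -> 3 -> 7 -> 11 -> 12 -> 16

Moves only go right or down, so the column and row indices never decrease.
Route from 1: right 2 to 3, down 2 to 11, right 1 to 12, down 1 to 16 — 6 moves in all.
Check: all required cells visited.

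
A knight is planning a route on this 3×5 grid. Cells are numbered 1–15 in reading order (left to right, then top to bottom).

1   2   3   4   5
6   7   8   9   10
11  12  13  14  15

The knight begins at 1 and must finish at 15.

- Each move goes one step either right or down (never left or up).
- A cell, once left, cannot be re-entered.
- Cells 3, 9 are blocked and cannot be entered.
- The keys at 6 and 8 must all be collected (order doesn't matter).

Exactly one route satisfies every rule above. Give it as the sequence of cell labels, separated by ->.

1 -> 6 -> 7 -> 8 -> 13 -> 14 -> 15

Moves only go right or down, so the column and row indices never decrease.
Route from 1: down to 6, 2× right (reaching 8), down to 13, 2× right (reaching 15) — 6 moves in all.
Check: all required cells visited.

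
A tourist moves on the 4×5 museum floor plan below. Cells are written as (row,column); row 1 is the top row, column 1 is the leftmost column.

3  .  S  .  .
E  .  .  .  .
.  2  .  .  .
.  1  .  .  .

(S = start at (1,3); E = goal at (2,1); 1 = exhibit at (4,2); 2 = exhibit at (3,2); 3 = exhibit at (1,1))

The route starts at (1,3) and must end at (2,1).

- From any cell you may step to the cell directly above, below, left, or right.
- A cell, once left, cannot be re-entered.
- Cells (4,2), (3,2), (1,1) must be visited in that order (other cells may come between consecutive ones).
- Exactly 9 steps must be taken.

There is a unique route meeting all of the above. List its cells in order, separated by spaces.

The waypoints must appear in the order (4,2), (3,2), (1,1), with no cell reused.
Route from (1,3): 3× down (reaching (4,3)), left to (4,2), 3× up (reaching (1,2)), left to (1,1), down to (2,1) — 9 moves in all.
Check: order respected (1 at step 4, 2 at step 5, 3 at step 8); 9 moves as required.

(1,3) (2,3) (3,3) (4,3) (4,2) (3,2) (2,2) (1,2) (1,1) (2,1)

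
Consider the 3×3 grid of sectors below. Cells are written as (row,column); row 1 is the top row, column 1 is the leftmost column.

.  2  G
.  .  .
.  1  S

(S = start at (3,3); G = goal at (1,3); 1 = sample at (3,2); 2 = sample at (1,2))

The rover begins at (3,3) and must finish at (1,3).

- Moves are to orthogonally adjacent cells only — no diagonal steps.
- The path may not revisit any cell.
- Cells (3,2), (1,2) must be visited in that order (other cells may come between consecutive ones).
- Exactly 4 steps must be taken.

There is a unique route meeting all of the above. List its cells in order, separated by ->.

The waypoints must appear in the order (3,2), (1,2), with no cell reused.
Route from (3,3): left 1 to (3,2), up 2 to (1,2), right 1 to (1,3) — 4 moves in all.
Check: order respected (1 at step 1, 2 at step 3); 4 moves as required.

(3,3) -> (3,2) -> (2,2) -> (1,2) -> (1,3)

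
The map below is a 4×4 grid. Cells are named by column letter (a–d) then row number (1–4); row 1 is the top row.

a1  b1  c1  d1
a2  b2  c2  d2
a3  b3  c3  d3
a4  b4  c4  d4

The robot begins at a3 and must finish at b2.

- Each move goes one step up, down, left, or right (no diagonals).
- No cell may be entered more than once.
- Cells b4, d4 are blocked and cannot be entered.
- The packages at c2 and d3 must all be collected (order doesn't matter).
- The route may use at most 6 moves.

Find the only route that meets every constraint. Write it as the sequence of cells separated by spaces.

a3 b3 c3 d3 d2 c2 b2

The budget equals the shortest possible length, so every move has to be on a shortest route through the required cells.
Route from a3: right 3 to d3, up 1 to d2, left 2 to b2 — 6 moves in all.
Check: all required cells visited; 6 ≤ 6 moves.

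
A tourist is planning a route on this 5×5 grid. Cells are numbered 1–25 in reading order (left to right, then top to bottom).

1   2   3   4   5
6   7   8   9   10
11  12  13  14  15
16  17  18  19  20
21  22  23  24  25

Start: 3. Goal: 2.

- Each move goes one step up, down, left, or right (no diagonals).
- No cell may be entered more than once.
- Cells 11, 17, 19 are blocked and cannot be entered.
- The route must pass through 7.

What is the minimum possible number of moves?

Any route passes through 7 somewhere between 3 and 2. Summing Manhattan distances along the two legs (3 → 7 → 2) gives a lower bound of 2 + 1 = 3 moves.
A route of 3 moves achieves this: 3 → 8 → 7 → 2.
Since 3 matches the lower bound, it is optimal.

3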